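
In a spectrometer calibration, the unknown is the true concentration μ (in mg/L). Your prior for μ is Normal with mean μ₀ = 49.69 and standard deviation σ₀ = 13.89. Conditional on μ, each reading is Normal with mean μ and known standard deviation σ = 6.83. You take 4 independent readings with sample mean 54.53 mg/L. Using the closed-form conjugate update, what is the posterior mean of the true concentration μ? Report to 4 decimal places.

54.2541

For Normal data with known variance σ², a Normal(μ₀, σ₀²) prior on μ is conjugate. Posterior precision = 1/σ₀² + n/σ²; posterior mean is the precision-weighted average of μ₀ and x̄.
n·x̄ = 4·54.53 = 218.12.
σ₀² = 13.89² = 192.9321, σ² = 6.83² = 46.6489; σ² + n·σ₀² = 46.6489 + 4·192.9321 = 818.3773.
Posterior mean = (μ₀/σ₀² + n·x̄/σ²)/(1/σ₀² + n/σ²) = (σ²·μ₀ + σ₀²·n·x̄)/(σ² + n·σ₀²) = (46.6489·49.69 + 192.9321·218.12)/818.3773 = 44400.333493/818.3773 = 54.2541.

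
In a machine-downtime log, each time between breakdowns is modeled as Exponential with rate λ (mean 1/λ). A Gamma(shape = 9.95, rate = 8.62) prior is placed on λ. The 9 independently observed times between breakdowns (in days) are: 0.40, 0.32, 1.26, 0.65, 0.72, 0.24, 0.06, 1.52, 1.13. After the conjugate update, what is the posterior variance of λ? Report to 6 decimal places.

0.085128

With a Gamma(shape α, rate β) prior on the exponential rate λ, the posterior after n observations with total T = Σxᵢ is Gamma(α+n, β+T).
Sum of observations T = 6.30 days; n = 9.
Posterior: Gamma(9.95+9, 8.62+6.30) = Gamma(18.95, 14.92).
Var = α/β² = 0.085128.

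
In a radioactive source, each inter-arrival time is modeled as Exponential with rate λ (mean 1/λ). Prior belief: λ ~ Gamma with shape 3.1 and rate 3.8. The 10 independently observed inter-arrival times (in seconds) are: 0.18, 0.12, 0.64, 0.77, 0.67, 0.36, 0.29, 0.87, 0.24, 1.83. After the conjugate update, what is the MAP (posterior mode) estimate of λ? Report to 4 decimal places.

With a Gamma(shape α, rate β) prior on the exponential rate λ, the posterior after n observations with total T = Σxᵢ is Gamma(α+n, β+T).
Sum of observations T = 5.97 seconds; n = 10.
Posterior: Gamma(3.1+10, 3.8+5.97) = Gamma(13.1, 9.77).
Mode = (α−1)/β = 1.2385.

1.2385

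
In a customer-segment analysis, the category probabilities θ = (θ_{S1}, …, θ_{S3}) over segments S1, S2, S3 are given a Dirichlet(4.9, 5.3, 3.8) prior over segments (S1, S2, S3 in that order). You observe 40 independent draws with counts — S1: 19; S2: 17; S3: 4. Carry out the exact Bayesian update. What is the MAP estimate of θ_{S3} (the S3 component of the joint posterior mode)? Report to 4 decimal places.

0.1333

The Dirichlet prior is conjugate to the Multinomial likelihood: each posterior αⱼ = prior αⱼ + observed count nⱼ.
Posterior concentration: (23.9, 22.3, 7.8), total = 54.0.
Joint mode component: (α_{S3}−1)/(Σα−K) = 6.8/51.0 = 0.1333.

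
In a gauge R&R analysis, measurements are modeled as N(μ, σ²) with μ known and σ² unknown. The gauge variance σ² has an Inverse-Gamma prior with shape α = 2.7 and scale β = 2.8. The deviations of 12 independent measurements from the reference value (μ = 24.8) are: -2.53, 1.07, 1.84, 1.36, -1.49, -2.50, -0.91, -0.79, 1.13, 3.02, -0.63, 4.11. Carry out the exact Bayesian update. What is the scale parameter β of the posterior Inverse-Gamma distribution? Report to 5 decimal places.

27.99480

With known mean μ and an Inverse-Gamma(α, β) prior on σ², the Normal likelihood is conjugate: posterior is Inv-Gamma(α + n/2, β + Σ(xᵢ−μ)²/2).
Σ(xᵢ−μ)² = (-2.53)² + (1.07)² + (1.84)² + (1.36)² + (-1.49)² + (-2.50)² + (-0.91)² + (-0.79)² + (1.13)² + (3.02)² + (-0.63)² + (4.11)² = 50.3896.
Posterior: Inv-Gamma(2.7 + 12/2, 2.8 + 50.3896/2) = Inv-Gamma(8.70, 27.99480).
Posterior β = 27.99480.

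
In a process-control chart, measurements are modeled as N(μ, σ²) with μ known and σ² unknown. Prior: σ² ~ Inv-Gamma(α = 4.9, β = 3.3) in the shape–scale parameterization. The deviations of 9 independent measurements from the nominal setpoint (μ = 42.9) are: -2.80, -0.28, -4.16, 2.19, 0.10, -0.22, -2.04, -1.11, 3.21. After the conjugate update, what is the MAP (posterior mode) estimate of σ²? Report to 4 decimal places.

2.5181

With known mean μ and an Inverse-Gamma(α, β) prior on σ², the Normal likelihood is conjugate: posterior is Inv-Gamma(α + n/2, β + Σ(xᵢ−μ)²/2).
Σ(xᵢ−μ)² = (-2.80)² + (-0.28)² + (-4.16)² + (2.19)² + (0.10)² + (-0.22)² + (-2.04)² + (-1.11)² + (3.21)² = 45.7763.
Posterior: Inv-Gamma(4.9 + 9/2, 3.3 + 45.7763/2) = Inv-Gamma(9.40, 26.18815).
Mode = β/(α+1) = 26.18815/10.40 = 2.5181.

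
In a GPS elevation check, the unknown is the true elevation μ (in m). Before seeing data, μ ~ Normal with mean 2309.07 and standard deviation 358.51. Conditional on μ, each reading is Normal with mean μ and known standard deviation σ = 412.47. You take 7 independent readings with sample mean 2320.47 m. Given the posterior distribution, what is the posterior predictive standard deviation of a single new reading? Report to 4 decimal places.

436.5443

For Normal data with known variance σ², a Normal(μ₀, σ₀²) prior on μ is conjugate. Posterior precision = 1/σ₀² + n/σ²; posterior mean is the precision-weighted average of μ₀ and x̄.
σ₀² = 358.51² = 128529.4201, σ² = 412.47² = 170131.5009; σ² + n·σ₀² = 170131.5009 + 7·128529.4201 = 1069837.4416.
Posterior precision = 1/σ₀² + n/σ² = 1/128529.4201 + 7/170131.5009 = (σ² + n·σ₀²)/(σ₀²σ²) = 1069837.4416/(128529.4201·170131.5009); posterior variance σₙ² = σ₀²σ²/(σ² + n·σ₀²) = 128529.4201·170131.5009/1069837.4416 = 20439.463325.
Predictive variance for one new observation = σₙ² + σ² = 128529.4201·170131.5009/1069837.4416 + 170131.5009 = σ²·(σ₀² + 1069837.4416)/1069837.4416 = 170131.5009·1198366.8617/1069837.4416 = 190570.964225; SD = √(170131.5009·1198366.8617/1069837.4416) = 436.5443.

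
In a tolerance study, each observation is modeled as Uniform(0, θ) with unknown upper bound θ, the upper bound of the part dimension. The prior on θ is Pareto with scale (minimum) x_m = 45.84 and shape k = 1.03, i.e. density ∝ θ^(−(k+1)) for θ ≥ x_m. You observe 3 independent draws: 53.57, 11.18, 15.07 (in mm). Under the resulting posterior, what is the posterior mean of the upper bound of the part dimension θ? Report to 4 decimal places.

A Pareto(scale x_m, shape k) prior on the upper bound θ of Uniform(0, θ) is conjugate: posterior is Pareto(max(x_m, max xᵢ), k + n).
Sample maximum = 53.57; prior scale x_m = 45.84 → posterior scale = max = 53.57.
Posterior shape = 1.03 + 3 = 4.03.
E[θ|data] = k·x_m/(k−1) = 4.03·53.57/3.03 = 71.2499.

71.2499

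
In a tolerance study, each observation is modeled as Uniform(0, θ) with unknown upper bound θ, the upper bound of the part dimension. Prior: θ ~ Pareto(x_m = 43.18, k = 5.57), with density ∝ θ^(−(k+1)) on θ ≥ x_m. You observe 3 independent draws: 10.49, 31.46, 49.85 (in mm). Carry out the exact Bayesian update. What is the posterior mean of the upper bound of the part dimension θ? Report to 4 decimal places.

A Pareto(scale x_m, shape k) prior on the upper bound θ of Uniform(0, θ) is conjugate: posterior is Pareto(max(x_m, max xᵢ), k + n).
Sample maximum = 49.85; prior scale x_m = 43.18 → posterior scale = max = 49.85.
Posterior shape = 5.57 + 3 = 8.57.
E[θ|data] = k·x_m/(k−1) = 8.57·49.85/7.57 = 56.4352.

56.4352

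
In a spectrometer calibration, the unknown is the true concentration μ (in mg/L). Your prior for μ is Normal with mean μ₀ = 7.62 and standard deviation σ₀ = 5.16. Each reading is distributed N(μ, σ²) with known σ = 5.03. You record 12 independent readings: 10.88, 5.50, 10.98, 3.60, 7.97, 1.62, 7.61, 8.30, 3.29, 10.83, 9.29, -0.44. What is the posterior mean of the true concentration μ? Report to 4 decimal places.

6.6926

For Normal data with known variance σ², a Normal(μ₀, σ₀²) prior on μ is conjugate. Posterior precision = 1/σ₀² + n/σ²; posterior mean is the precision-weighted average of μ₀ and x̄.
Σxᵢ = 10.88 + 5.50 + 10.98 + 3.60 + 7.97 + 1.62 + 7.61 + 8.30 + 3.29 + 10.83 + 9.29 + (-0.44) = 79.43, so n·x̄ = 79.43.
σ₀² = 5.16² = 26.6256, σ² = 5.03² = 25.3009; σ² + n·σ₀² = 25.3009 + 12·26.6256 = 344.8081.
Posterior mean = (μ₀/σ₀² + n·x̄/σ²)/(1/σ₀² + n/σ²) = (σ²·μ₀ + σ₀²·n·x̄)/(σ² + n·σ₀²) = (25.3009·7.62 + 26.6256·79.43)/344.8081 = 2307.664266/344.8081 = 6.6926.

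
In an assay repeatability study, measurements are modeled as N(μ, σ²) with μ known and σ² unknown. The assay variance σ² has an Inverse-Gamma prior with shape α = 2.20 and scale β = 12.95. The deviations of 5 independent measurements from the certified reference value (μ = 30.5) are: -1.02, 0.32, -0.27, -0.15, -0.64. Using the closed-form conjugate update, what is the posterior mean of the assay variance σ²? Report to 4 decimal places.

3.7227

With known mean μ and an Inverse-Gamma(α, β) prior on σ², the Normal likelihood is conjugate: posterior is Inv-Gamma(α + n/2, β + Σ(xᵢ−μ)²/2).
Σ(xᵢ−μ)² = (-1.02)² + (0.32)² + (-0.27)² + (-0.15)² + (-0.64)² = 1.6478.
Posterior: Inv-Gamma(2.20 + 5/2, 12.95 + 1.6478/2) = Inv-Gamma(4.70, 13.77390).
E[σ²|data] = β/(α−1) = 13.77390/3.70 = 3.7227.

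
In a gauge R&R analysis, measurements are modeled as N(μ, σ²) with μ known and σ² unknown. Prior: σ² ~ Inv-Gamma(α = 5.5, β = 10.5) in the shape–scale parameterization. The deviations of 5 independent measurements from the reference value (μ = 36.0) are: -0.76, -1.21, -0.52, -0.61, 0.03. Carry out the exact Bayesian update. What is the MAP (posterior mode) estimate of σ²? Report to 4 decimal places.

1.3158

With known mean μ and an Inverse-Gamma(α, β) prior on σ², the Normal likelihood is conjugate: posterior is Inv-Gamma(α + n/2, β + Σ(xᵢ−μ)²/2).
Σ(xᵢ−μ)² = (-0.76)² + (-1.21)² + (-0.52)² + (-0.61)² + (0.03)² = 2.6851.
Posterior: Inv-Gamma(5.5 + 5/2, 10.5 + 2.6851/2) = Inv-Gamma(8.00, 11.84255).
Mode = β/(α+1) = 11.84255/9.00 = 1.3158.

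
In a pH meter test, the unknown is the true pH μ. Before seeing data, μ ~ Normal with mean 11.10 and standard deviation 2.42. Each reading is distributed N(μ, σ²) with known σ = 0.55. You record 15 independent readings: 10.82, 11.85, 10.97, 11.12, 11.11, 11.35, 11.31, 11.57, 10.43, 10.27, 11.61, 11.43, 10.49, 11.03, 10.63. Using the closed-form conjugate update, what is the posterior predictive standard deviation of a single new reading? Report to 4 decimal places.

0.5680

For Normal data with known variance σ², a Normal(μ₀, σ₀²) prior on μ is conjugate. Posterior precision = 1/σ₀² + n/σ²; posterior mean is the precision-weighted average of μ₀ and x̄.
σ₀² = 2.42² = 5.8564, σ² = 0.55² = 0.3025; σ² + n·σ₀² = 0.3025 + 15·5.8564 = 88.1485.
Posterior precision = 1/σ₀² + n/σ² = 1/5.8564 + 15/0.3025 = (σ² + n·σ₀²)/(σ₀²σ²) = 88.1485/(5.8564·0.3025); posterior variance σₙ² = σ₀²σ²/(σ² + n·σ₀²) = 5.8564·0.3025/88.1485 = 0.020097.
Predictive variance for one new observation = σₙ² + σ² = 5.8564·0.3025/88.1485 + 0.3025 = σ²·(σ₀² + 88.1485)/88.1485 = 0.3025·94.0049/88.1485 = 0.322597; SD = √(0.3025·94.0049/88.1485) = 0.5680.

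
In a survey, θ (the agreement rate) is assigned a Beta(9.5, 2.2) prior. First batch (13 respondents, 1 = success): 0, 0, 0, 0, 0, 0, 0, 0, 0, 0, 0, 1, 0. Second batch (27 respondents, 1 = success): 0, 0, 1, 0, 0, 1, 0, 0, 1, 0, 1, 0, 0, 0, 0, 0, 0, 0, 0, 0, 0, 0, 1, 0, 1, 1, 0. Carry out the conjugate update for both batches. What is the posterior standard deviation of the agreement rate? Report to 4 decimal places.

0.0652

The Beta prior is conjugate to a Binomial/Bernoulli likelihood; the update adds successes to α and failures to β.
After batch 1: Beta(9.5+1, 2.2+12) = Beta(10.5, 14.2).
After batch 2: Beta(10.5+7, 14.2+20) = Beta(17.5, 34.2).
Var = αβ/((α+β)²(α+β+1)) = 17.5·34.2/(51.7²·52.7) = 0.00424886; SD = √0.00424886 = 0.0652.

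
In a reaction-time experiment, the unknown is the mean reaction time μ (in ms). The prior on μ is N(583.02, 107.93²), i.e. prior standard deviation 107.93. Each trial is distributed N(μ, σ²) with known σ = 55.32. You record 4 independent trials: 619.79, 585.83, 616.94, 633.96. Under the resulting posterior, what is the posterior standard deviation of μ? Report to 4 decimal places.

For Normal data with known variance σ², a Normal(μ₀, σ₀²) prior on μ is conjugate. Posterior precision = 1/σ₀² + n/σ²; posterior mean is the precision-weighted average of μ₀ and x̄.
σ₀² = 107.93² = 11648.8849, σ² = 55.32² = 3060.3024; σ² + n·σ₀² = 3060.3024 + 4·11648.8849 = 49655.842.
Posterior precision = 1/σ₀² + n/σ² = 1/11648.8849 + 4/3060.3024 = (σ² + n·σ₀²)/(σ₀²σ²) = 49655.842/(11648.8849·3060.3024); posterior variance σₙ² = σ₀²σ²/(σ² + n·σ₀²) = 11648.8849·3060.3024/49655.842 = 717.923793.
Posterior SD = √σₙ² = √(11648.8849·3060.3024/49655.842) = 26.7941.

26.7941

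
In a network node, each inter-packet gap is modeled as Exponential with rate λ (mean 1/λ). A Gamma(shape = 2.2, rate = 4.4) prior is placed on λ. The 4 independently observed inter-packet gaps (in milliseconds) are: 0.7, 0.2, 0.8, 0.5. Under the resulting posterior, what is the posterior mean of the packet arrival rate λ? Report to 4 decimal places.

With a Gamma(shape α, rate β) prior on the exponential rate λ, the posterior after n observations with total T = Σxᵢ is Gamma(α+n, β+T).
Sum of observations T = 2.2 milliseconds; n = 4.
Posterior: Gamma(2.2+4, 4.4+2.2) = Gamma(6.2, 6.6).
Posterior mean of λ = α/β = 6.2/6.6 = 0.9394.

0.9394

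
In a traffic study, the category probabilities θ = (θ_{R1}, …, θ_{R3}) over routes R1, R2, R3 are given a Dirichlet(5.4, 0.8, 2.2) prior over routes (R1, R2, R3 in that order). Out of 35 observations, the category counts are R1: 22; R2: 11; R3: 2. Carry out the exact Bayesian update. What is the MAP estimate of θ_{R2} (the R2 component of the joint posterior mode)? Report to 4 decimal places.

The Dirichlet prior is conjugate to the Multinomial likelihood: each posterior αⱼ = prior αⱼ + observed count nⱼ.
Posterior concentration: (27.4, 11.8, 4.2), total = 43.4.
Joint mode component: (α_{R2}−1)/(Σα−K) = 10.8/40.4 = 0.2673.

0.2673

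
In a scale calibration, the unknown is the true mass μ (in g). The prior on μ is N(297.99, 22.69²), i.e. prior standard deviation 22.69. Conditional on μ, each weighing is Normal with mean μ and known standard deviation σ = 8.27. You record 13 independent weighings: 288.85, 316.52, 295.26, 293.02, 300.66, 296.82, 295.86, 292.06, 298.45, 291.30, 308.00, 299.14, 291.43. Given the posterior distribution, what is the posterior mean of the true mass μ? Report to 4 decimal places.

For Normal data with known variance σ², a Normal(μ₀, σ₀²) prior on μ is conjugate. Posterior precision = 1/σ₀² + n/σ²; posterior mean is the precision-weighted average of μ₀ and x̄.
Σxᵢ = 288.85 + 316.52 + 295.26 + 293.02 + 300.66 + 296.82 + 295.86 + 292.06 + 298.45 + 291.30 + 308.00 + 299.14 + 291.43 = 3867.37, so n·x̄ = 3867.37.
σ₀² = 22.69² = 514.8361, σ² = 8.27² = 68.3929; σ² + n·σ₀² = 68.3929 + 13·514.8361 = 6761.2622.
Posterior mean = (μ₀/σ₀² + n·x̄/σ²)/(1/σ₀² + n/σ²) = (σ²·μ₀ + σ₀²·n·x̄)/(σ² + n·σ₀²) = (68.3929·297.99 + 514.8361·3867.37)/6761.2622 = 2011442.088328/6761.2622 = 297.4951.

297.4951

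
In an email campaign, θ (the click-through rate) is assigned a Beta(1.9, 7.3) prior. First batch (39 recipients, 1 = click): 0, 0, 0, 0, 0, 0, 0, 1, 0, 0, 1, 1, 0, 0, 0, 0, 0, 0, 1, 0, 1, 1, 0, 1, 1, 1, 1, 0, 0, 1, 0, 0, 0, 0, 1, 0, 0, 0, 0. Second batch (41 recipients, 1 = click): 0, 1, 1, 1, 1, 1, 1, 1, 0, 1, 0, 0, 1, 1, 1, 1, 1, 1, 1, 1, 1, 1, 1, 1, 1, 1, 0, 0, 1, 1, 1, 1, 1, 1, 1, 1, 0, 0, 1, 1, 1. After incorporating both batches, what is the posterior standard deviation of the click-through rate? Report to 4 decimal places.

The Beta prior is conjugate to a Binomial/Bernoulli likelihood; the update adds successes to α and failures to β.
After batch 1: Beta(1.9+12, 7.3+27) = Beta(13.9, 34.3).
After batch 2: Beta(13.9+33, 34.3+8) = Beta(46.9, 42.3).
Var = αβ/((α+β)²(α+β+1)) = 46.9·42.3/(89.2²·90.2) = 0.00276425; SD = √0.00276425 = 0.0526.

0.0526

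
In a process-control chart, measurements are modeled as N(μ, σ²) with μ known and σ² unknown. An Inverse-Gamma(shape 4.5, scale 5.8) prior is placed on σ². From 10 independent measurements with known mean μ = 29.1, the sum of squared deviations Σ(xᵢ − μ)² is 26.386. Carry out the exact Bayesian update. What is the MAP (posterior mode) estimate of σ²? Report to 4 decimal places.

1.8089

With known mean μ and an Inverse-Gamma(α, β) prior on σ², the Normal likelihood is conjugate: posterior is Inv-Gamma(α + n/2, β + Σ(xᵢ−μ)²/2).
Posterior: Inv-Gamma(4.5 + 10/2, 5.8 + 26.386/2) = Inv-Gamma(9.50, 18.9930).
Mode = β/(α+1) = 18.9930/10.50 = 1.8089.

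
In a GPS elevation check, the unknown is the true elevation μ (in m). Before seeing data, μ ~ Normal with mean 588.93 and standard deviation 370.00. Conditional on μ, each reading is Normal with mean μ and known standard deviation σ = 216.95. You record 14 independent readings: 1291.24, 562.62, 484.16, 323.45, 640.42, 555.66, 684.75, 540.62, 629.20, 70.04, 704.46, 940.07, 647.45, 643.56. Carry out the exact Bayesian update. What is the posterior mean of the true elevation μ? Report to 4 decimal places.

621.8836

For Normal data with known variance σ², a Normal(μ₀, σ₀²) prior on μ is conjugate. Posterior precision = 1/σ₀² + n/σ²; posterior mean is the precision-weighted average of μ₀ and x̄.
Σxᵢ = 1291.24 + 562.62 + 484.16 + 323.45 + 640.42 + 555.66 + 684.75 + 540.62 + 629.20 + 70.04 + 704.46 + 940.07 + 647.45 + 643.56 = 8717.7, so n·x̄ = 8717.7.
σ₀² = 370.00² = 136900, σ² = 216.95² = 47067.3025; σ² + n·σ₀² = 47067.3025 + 14·136900 = 1963667.3025.
Posterior mean = (μ₀/σ₀² + n·x̄/σ²)/(1/σ₀² + n/σ²) = (σ²·μ₀ + σ₀²·n·x̄)/(σ² + n·σ₀²) = (47067.3025·588.93 + 136900·8717.7)/1963667.3025 = 1221172476.461325/1963667.3025 = 621.8836.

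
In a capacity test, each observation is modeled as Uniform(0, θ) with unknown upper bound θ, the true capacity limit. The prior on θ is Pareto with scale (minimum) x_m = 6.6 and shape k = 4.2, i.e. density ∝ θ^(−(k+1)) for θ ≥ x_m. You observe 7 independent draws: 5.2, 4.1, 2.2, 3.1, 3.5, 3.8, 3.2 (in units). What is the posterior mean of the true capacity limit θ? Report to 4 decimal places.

7.2471

A Pareto(scale x_m, shape k) prior on the upper bound θ of Uniform(0, θ) is conjugate: posterior is Pareto(max(x_m, max xᵢ), k + n).
Sample maximum = 5.2; prior scale x_m = 6.6 → posterior scale = max = 6.6.
Posterior shape = 4.2 + 7 = 11.2.
E[θ|data] = k·x_m/(k−1) = 11.2·6.6/10.2 = 7.2471.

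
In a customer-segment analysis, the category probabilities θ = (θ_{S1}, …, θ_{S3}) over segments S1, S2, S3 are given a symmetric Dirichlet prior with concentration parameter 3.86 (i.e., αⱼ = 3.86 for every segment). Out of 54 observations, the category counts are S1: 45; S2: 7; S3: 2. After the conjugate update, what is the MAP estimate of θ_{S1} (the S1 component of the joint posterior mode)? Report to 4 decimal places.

0.7648

The Dirichlet prior is conjugate to the Multinomial likelihood: each posterior αⱼ = prior αⱼ + observed count nⱼ.
Posterior concentration: (48.86, 10.86, 5.86), total = 65.58.
Joint mode component: (α_{S1}−1)/(Σα−K) = 47.86/62.58 = 0.7648.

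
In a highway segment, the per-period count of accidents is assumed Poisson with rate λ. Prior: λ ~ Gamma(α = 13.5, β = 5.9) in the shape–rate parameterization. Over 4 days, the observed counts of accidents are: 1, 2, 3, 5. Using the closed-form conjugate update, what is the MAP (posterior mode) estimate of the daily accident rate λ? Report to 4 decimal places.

With a Gamma(shape α, rate β) prior, the Poisson likelihood is conjugate: the posterior is Gamma(α + ΣXᵢ, β + n).
Sum of counts S = 11 over n = 4 days.
Posterior: Gamma(α+S, β+n) = Gamma(13.5+11, 5.9+4) = Gamma(24.5, 9.9).
Mode of Gamma(α,β) for α≥1 is (α−1)/β = 23.5/9.9 = 2.3737.

2.3737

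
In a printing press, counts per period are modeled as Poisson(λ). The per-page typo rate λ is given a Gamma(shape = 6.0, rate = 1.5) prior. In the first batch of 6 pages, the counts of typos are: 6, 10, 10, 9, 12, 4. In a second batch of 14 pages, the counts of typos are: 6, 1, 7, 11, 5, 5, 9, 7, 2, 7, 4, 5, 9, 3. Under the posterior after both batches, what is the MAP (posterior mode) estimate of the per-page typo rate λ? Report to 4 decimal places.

With a Gamma(shape α, rate β) prior, the Poisson likelihood is conjugate: the posterior is Gamma(α + ΣXᵢ, β + n).
Batch 1: sum of counts S = 51 over n = 6 pages.
After batch 1: Gamma(α+S, β+n) = Gamma(6.0+51, 1.5+6) = Gamma(57.0, 7.5).
Batch 2: sum of counts S = 81 over n = 14 pages.
After batch 2: Gamma(α+S, β+n) = Gamma(57.0+81, 7.5+14) = Gamma(138.0, 21.5).
Mode of Gamma(α,β) for α≥1 is (α−1)/β = 137.0/21.5 = 6.3721.

6.3721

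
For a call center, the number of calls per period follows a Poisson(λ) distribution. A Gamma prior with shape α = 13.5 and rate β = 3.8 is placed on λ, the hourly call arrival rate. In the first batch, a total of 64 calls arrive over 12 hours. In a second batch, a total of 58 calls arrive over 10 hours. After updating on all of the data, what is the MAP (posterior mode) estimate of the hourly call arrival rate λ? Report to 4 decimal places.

5.2132

With a Gamma(shape α, rate β) prior, the Poisson likelihood is conjugate: the posterior is Gamma(α + ΣXᵢ, β + n).
After batch 1: Gamma(α+S, β+n) = Gamma(13.5+64, 3.8+12) = Gamma(77.5, 15.8).
After batch 2: Gamma(α+S, β+n) = Gamma(77.5+58, 15.8+10) = Gamma(135.5, 25.8).
Mode of Gamma(α,β) for α≥1 is (α−1)/β = 134.5/25.8 = 5.2132.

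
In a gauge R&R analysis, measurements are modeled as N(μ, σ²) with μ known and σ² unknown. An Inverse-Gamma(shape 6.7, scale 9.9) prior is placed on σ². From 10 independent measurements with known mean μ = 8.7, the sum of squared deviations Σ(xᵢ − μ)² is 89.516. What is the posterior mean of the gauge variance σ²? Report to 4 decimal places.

With known mean μ and an Inverse-Gamma(α, β) prior on σ², the Normal likelihood is conjugate: posterior is Inv-Gamma(α + n/2, β + Σ(xᵢ−μ)²/2).
Posterior: Inv-Gamma(6.7 + 10/2, 9.9 + 89.516/2) = Inv-Gamma(11.70, 54.6580).
E[σ²|data] = β/(α−1) = 54.6580/10.70 = 5.1082.

5.1082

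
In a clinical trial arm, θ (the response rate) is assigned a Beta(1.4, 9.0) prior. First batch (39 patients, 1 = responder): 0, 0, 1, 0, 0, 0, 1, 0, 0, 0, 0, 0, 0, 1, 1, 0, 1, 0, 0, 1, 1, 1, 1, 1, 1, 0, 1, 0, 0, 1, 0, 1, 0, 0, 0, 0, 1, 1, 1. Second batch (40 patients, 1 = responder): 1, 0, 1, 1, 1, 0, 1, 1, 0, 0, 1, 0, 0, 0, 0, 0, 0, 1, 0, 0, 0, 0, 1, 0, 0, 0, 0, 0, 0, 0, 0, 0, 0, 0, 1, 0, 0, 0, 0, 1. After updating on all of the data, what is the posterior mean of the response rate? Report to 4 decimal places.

0.3289

The Beta prior is conjugate to a Binomial/Bernoulli likelihood; the update adds successes to α and failures to β.
After batch 1: Beta(1.4+17, 9.0+22) = Beta(18.4, 31.0).
After batch 2: Beta(18.4+11, 31.0+29) = Beta(29.4, 60.0).
Posterior mean = α/(α+β) = 29.4/89.4 = 0.3289.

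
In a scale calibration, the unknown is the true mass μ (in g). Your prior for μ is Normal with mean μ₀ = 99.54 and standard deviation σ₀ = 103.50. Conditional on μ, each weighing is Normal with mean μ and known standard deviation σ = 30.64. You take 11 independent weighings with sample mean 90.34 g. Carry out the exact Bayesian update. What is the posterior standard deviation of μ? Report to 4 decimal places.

9.2017

For Normal data with known variance σ², a Normal(μ₀, σ₀²) prior on μ is conjugate. Posterior precision = 1/σ₀² + n/σ²; posterior mean is the precision-weighted average of μ₀ and x̄.
σ₀² = 103.50² = 10712.25, σ² = 30.64² = 938.8096; σ² + n·σ₀² = 938.8096 + 11·10712.25 = 118773.5596.
Posterior precision = 1/σ₀² + n/σ² = 1/10712.25 + 11/938.8096 = (σ² + n·σ₀²)/(σ₀²σ²) = 118773.5596/(10712.25·938.8096); posterior variance σₙ² = σ₀²σ²/(σ² + n·σ₀²) = 10712.25·938.8096/118773.5596 = 84.671733.
Posterior SD = √σₙ² = √(10712.25·938.8096/118773.5596) = 9.2017.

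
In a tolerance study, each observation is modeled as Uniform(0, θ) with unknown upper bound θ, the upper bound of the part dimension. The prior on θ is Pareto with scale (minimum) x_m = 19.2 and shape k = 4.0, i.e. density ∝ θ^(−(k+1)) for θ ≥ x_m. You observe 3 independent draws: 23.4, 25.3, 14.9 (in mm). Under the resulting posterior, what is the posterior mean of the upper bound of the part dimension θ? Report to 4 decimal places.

29.5167

A Pareto(scale x_m, shape k) prior on the upper bound θ of Uniform(0, θ) is conjugate: posterior is Pareto(max(x_m, max xᵢ), k + n).
Sample maximum = 25.3; prior scale x_m = 19.2 → posterior scale = max = 25.3.
Posterior shape = 4.0 + 3 = 7.0.
E[θ|data] = k·x_m/(k−1) = 7.0·25.3/6.0 = 29.5167.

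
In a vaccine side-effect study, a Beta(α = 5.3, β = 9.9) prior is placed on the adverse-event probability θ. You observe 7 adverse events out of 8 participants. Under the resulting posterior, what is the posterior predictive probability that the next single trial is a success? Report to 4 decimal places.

0.5302

The Beta prior is conjugate to a Binomial/Bernoulli likelihood; the update adds successes to α and failures to β.
Posterior: Beta(α+k, β+n−k) = Beta(5.3+7, 9.9+1) = Beta(12.3, 10.9).
For a single future Bernoulli trial, P(success | data) = α/(α+β) = 0.5302.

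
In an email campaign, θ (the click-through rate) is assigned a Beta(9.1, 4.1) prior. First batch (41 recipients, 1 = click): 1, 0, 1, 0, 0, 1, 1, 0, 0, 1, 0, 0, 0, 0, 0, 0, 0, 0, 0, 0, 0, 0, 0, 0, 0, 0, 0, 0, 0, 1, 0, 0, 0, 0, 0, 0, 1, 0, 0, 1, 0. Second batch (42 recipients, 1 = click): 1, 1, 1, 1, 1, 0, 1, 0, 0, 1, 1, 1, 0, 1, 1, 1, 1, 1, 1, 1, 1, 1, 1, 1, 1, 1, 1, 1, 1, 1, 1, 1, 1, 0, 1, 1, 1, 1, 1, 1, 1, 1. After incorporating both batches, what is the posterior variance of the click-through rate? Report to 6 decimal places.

The Beta prior is conjugate to a Binomial/Bernoulli likelihood; the update adds successes to α and failures to β.
After batch 1: Beta(9.1+8, 4.1+33) = Beta(17.1, 37.1).
After batch 2: Beta(17.1+37, 37.1+5) = Beta(54.1, 42.1).
Var = αβ/((α+β)²(α+β+1)) = 54.1·42.1/(96.2²·97.2) = 0.002532.

0.002532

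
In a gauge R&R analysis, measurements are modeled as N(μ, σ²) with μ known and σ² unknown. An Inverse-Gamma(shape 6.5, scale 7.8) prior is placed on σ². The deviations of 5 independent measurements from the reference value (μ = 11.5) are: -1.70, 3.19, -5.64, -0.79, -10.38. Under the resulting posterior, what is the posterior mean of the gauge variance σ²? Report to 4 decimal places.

With known mean μ and an Inverse-Gamma(α, β) prior on σ², the Normal likelihood is conjugate: posterior is Inv-Gamma(α + n/2, β + Σ(xᵢ−μ)²/2).
Σ(xᵢ−μ)² = (-1.70)² + (3.19)² + (-5.64)² + (-0.79)² + (-10.38)² = 153.2442.
Posterior: Inv-Gamma(6.5 + 5/2, 7.8 + 153.2442/2) = Inv-Gamma(9.00, 84.42210).
E[σ²|data] = β/(α−1) = 84.42210/8.00 = 10.5528.

10.5528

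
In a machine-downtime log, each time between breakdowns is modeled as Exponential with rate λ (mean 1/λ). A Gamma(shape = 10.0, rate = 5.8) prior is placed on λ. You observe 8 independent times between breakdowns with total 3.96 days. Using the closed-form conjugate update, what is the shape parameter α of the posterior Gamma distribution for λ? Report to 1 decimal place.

18.0

With a Gamma(shape α, rate β) prior on the exponential rate λ, the posterior after n observations with total T = Σxᵢ is Gamma(α+n, β+T).
Posterior: Gamma(10.0+8, 5.8+3.96) = Gamma(18.0, 9.76).
Posterior α = 18.0.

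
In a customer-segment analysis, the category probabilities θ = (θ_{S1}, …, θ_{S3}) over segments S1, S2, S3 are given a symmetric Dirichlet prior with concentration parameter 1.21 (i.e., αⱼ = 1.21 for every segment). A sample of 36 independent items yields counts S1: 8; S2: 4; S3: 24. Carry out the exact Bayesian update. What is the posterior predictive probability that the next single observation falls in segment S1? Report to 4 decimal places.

The Dirichlet prior is conjugate to the Multinomial likelihood: each posterior αⱼ = prior αⱼ + observed count nⱼ.
Posterior concentration: (9.21, 5.21, 25.21), total = 39.63.
P(next = S1 | data) = α_{S1}/Σα = 0.2324.

0.2324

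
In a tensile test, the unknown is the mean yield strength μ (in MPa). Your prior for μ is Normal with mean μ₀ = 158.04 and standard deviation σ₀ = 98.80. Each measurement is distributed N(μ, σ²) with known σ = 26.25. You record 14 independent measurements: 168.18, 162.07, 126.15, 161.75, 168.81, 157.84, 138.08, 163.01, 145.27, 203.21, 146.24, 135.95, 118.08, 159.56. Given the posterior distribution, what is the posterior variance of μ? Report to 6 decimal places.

48.971826

For Normal data with known variance σ², a Normal(μ₀, σ₀²) prior on μ is conjugate. Posterior precision = 1/σ₀² + n/σ²; posterior mean is the precision-weighted average of μ₀ and x̄.
σ₀² = 98.80² = 9761.44, σ² = 26.25² = 689.0625; σ² + n·σ₀² = 689.0625 + 14·9761.44 = 137349.2225.
Posterior precision = 1/σ₀² + n/σ² = 1/9761.44 + 14/689.0625 = (σ² + n·σ₀²)/(σ₀²σ²) = 137349.2225/(9761.44·689.0625); posterior variance σₙ² = σ₀²σ²/(σ² + n·σ₀²) = 9761.44·689.0625/137349.2225 = 48.971826.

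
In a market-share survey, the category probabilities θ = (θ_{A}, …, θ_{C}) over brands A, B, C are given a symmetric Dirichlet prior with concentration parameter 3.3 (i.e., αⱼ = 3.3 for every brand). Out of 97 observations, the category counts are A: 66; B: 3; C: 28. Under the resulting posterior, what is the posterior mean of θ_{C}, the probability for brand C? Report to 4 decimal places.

0.2928

The Dirichlet prior is conjugate to the Multinomial likelihood: each posterior αⱼ = prior αⱼ + observed count nⱼ.
Posterior concentration: (69.3, 6.3, 31.3), total = 106.9.
E[θ_{C}|data] = α_{C}/Σα = 31.3/106.9 = 0.2928.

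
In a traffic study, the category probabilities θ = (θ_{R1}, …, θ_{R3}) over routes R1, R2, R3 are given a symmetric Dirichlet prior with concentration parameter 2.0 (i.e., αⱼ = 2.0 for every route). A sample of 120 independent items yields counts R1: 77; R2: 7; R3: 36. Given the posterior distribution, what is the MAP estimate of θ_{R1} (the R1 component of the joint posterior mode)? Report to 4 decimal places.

The Dirichlet prior is conjugate to the Multinomial likelihood: each posterior αⱼ = prior αⱼ + observed count nⱼ.
Posterior concentration: (79.0, 9.0, 38.0), total = 126.0.
Joint mode component: (α_{R1}−1)/(Σα−K) = 78.0/123.0 = 0.6341.

0.6341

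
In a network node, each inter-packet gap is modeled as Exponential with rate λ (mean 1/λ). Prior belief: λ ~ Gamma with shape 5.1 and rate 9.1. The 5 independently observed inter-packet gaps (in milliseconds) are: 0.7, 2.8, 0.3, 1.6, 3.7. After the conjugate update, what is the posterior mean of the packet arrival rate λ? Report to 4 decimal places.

0.5549

With a Gamma(shape α, rate β) prior on the exponential rate λ, the posterior after n observations with total T = Σxᵢ is Gamma(α+n, β+T).
Sum of observations T = 9.1 milliseconds; n = 5.
Posterior: Gamma(5.1+5, 9.1+9.1) = Gamma(10.1, 18.2).
Posterior mean of λ = α/β = 10.1/18.2 = 0.5549.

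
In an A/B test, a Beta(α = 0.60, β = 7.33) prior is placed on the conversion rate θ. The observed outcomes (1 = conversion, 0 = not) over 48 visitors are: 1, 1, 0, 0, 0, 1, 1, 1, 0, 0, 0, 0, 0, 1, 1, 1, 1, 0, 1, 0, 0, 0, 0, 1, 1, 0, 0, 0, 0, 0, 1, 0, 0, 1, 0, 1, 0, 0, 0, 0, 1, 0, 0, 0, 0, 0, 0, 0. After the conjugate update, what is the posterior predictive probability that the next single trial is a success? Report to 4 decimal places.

0.2968

The Beta prior is conjugate to a Binomial/Bernoulli likelihood; the update adds successes to α and failures to β.
Posterior: Beta(α+k, β+n−k) = Beta(0.60+16, 7.33+32) = Beta(16.60, 39.33).
For a single future Bernoulli trial, P(success | data) = α/(α+β) = 0.2968.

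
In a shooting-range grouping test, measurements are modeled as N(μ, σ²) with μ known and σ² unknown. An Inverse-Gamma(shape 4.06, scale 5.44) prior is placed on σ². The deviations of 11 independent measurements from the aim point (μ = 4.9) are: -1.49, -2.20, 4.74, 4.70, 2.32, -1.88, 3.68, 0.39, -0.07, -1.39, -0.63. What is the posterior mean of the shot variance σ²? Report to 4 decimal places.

5.1076

With known mean μ and an Inverse-Gamma(α, β) prior on σ², the Normal likelihood is conjugate: posterior is Inv-Gamma(α + n/2, β + Σ(xᵢ−μ)²/2).
Σ(xᵢ−μ)² = (-1.49)² + (-2.20)² + (4.74)² + (4.70)² + (2.32)² + (-1.88)² + (3.68)² + (0.39)² + (-0.07)² + (-1.39)² + (-0.63)² = 76.5629.
Posterior: Inv-Gamma(4.06 + 11/2, 5.44 + 76.5629/2) = Inv-Gamma(9.56, 43.72145).
E[σ²|data] = β/(α−1) = 43.72145/8.56 = 5.1076.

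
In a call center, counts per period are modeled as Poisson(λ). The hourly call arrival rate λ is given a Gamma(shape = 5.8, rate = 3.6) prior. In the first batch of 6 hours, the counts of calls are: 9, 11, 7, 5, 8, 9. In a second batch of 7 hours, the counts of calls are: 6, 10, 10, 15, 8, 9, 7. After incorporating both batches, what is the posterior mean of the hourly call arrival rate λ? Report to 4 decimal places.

7.2169

With a Gamma(shape α, rate β) prior, the Poisson likelihood is conjugate: the posterior is Gamma(α + ΣXᵢ, β + n).
Batch 1: sum of counts S = 49 over n = 6 hours.
After batch 1: Gamma(α+S, β+n) = Gamma(5.8+49, 3.6+6) = Gamma(54.8, 9.6).
Batch 2: sum of counts S = 65 over n = 7 hours.
After batch 2: Gamma(α+S, β+n) = Gamma(54.8+65, 9.6+7) = Gamma(119.8, 16.6).
Posterior mean = α/β = 119.8/16.6 = 7.2169.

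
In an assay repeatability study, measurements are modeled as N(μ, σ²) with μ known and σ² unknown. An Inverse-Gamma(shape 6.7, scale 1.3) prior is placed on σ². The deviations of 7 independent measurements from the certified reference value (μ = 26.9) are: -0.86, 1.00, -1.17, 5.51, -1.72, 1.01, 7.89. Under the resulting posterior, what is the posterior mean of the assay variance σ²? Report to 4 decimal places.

5.5597

With known mean μ and an Inverse-Gamma(α, β) prior on σ², the Normal likelihood is conjugate: posterior is Inv-Gamma(α + n/2, β + Σ(xᵢ−μ)²/2).
Σ(xᵢ−μ)² = (-0.86)² + (1.00)² + (-1.17)² + (5.51)² + (-1.72)² + (1.01)² + (7.89)² = 99.6992.
Posterior: Inv-Gamma(6.7 + 7/2, 1.3 + 99.6992/2) = Inv-Gamma(10.20, 51.14960).
E[σ²|data] = β/(α−1) = 51.14960/9.20 = 5.5597.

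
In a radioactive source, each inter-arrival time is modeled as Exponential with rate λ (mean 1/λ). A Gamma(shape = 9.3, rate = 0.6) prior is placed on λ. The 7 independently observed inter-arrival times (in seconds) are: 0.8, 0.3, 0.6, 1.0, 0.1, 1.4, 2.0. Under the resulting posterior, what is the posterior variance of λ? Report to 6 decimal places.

0.352509

With a Gamma(shape α, rate β) prior on the exponential rate λ, the posterior after n observations with total T = Σxᵢ is Gamma(α+n, β+T).
Sum of observations T = 6.2 seconds; n = 7.
Posterior: Gamma(9.3+7, 0.6+6.2) = Gamma(16.3, 6.8).
Var = α/β² = 0.352509.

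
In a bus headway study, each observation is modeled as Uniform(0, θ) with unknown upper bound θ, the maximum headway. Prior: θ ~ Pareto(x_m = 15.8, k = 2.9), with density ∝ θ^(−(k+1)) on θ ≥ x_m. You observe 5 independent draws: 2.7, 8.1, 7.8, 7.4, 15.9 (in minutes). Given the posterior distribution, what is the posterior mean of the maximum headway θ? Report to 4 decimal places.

18.2043

A Pareto(scale x_m, shape k) prior on the upper bound θ of Uniform(0, θ) is conjugate: posterior is Pareto(max(x_m, max xᵢ), k + n).
Sample maximum = 15.9; prior scale x_m = 15.8 → posterior scale = max = 15.9.
Posterior shape = 2.9 + 5 = 7.9.
E[θ|data] = k·x_m/(k−1) = 7.9·15.9/6.9 = 18.2043.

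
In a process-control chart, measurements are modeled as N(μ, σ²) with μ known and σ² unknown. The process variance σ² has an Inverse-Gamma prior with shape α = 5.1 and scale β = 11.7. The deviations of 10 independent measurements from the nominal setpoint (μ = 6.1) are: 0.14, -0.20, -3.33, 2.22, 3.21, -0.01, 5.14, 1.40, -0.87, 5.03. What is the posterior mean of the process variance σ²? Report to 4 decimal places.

5.7263

With known mean μ and an Inverse-Gamma(α, β) prior on σ², the Normal likelihood is conjugate: posterior is Inv-Gamma(α + n/2, β + Σ(xᵢ−μ)²/2).
Σ(xᵢ−μ)² = (0.14)² + (-0.20)² + (-3.33)² + (2.22)² + (3.21)² + (-0.01)² + (5.14)² + (1.40)² + (-0.87)² + (5.03)² = 80.8185.
Posterior: Inv-Gamma(5.1 + 10/2, 11.7 + 80.8185/2) = Inv-Gamma(10.10, 52.10925).
E[σ²|data] = β/(α−1) = 52.10925/9.10 = 5.7263.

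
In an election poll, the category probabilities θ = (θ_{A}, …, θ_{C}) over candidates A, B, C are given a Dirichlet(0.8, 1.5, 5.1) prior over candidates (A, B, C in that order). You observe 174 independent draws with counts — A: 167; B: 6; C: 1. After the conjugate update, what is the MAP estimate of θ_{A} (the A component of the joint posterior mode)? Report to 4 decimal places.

The Dirichlet prior is conjugate to the Multinomial likelihood: each posterior αⱼ = prior αⱼ + observed count nⱼ.
Posterior concentration: (167.8, 7.5, 6.1), total = 181.4.
Joint mode component: (α_{A}−1)/(Σα−K) = 166.8/178.4 = 0.9350.

0.9350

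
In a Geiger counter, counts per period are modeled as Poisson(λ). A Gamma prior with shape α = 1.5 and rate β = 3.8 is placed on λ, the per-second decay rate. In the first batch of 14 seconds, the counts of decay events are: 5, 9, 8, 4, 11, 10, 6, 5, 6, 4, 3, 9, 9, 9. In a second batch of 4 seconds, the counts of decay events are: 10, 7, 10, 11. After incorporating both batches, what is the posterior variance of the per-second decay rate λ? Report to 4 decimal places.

With a Gamma(shape α, rate β) prior, the Poisson likelihood is conjugate: the posterior is Gamma(α + ΣXᵢ, β + n).
Batch 1: sum of counts S = 98 over n = 14 seconds.
After batch 1: Gamma(α+S, β+n) = Gamma(1.5+98, 3.8+14) = Gamma(99.5, 17.8).
Batch 2: sum of counts S = 38 over n = 4 seconds.
After batch 2: Gamma(α+S, β+n) = Gamma(99.5+38, 17.8+4) = Gamma(137.5, 21.8).
Var = α/β² = 137.5/21.8² = 0.2893.

0.2893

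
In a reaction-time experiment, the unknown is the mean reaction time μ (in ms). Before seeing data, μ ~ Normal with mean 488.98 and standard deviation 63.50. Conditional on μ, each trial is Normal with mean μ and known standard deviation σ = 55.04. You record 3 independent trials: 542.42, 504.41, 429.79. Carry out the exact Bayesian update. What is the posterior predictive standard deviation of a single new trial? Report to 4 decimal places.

For Normal data with known variance σ², a Normal(μ₀, σ₀²) prior on μ is conjugate. Posterior precision = 1/σ₀² + n/σ²; posterior mean is the precision-weighted average of μ₀ and x̄.
σ₀² = 63.50² = 4032.25, σ² = 55.04² = 3029.4016; σ² + n·σ₀² = 3029.4016 + 3·4032.25 = 15126.1516.
Posterior precision = 1/σ₀² + n/σ² = 1/4032.25 + 3/3029.4016 = (σ² + n·σ₀²)/(σ₀²σ²) = 15126.1516/(4032.25·3029.4016); posterior variance σₙ² = σ₀²σ²/(σ² + n·σ₀²) = 4032.25·3029.4016/15126.1516 = 807.561958.
Predictive variance for one new observation = σₙ² + σ² = 4032.25·3029.4016/15126.1516 + 3029.4016 = σ²·(σ₀² + 15126.1516)/15126.1516 = 3029.4016·19158.4016/15126.1516 = 3836.963558; SD = √(3029.4016·19158.4016/15126.1516) = 61.9432.

61.9432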